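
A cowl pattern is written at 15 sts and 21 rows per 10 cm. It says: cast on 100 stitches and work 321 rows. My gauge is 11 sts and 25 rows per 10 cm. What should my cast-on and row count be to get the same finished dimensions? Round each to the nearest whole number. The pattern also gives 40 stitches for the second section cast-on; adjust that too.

Stitches: 100 × 11/15 = 73.33 → 73.
Rows: 321 × 25/21 = 382.14 → 382.
second section cast-on: 40 × 11/15 = 29.33 → 29.

Cast on 73 stitches; work 382 rows; second section cast-on 29 stitches.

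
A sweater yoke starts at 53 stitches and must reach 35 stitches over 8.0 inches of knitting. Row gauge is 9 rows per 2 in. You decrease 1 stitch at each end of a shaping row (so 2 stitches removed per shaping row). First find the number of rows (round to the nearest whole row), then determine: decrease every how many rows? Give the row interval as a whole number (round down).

Rows = 8.0 × 4.5 = 36.0 → 36 rows.
Stitches to remove: 18 → 9 shaping rows (at 2 st each).
36 / 9 = 4.00 → every 4 rows.

Decrease every 4th row.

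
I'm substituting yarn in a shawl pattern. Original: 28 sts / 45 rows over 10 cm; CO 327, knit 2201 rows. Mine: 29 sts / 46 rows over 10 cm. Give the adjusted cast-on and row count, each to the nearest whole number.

Cast on 339 stitches; work 2250 rows.

Stitches: 327 × 29/28 = 338.68 → 339.
Rows: 2201 × 46/45 = 2249.91 → 2250.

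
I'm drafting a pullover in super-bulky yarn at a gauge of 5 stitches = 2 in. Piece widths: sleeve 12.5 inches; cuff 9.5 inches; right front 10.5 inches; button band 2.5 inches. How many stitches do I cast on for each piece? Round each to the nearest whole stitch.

sleeve 31; cuff 24; right front 26; button band 6.

Rate = 5/2 = 2.5 sts per in.
sleeve: 12.5 × 2.5 = 31.25 → 31.
cuff: 9.5 × 2.5 = 23.75 → 24.
right front: 10.5 × 2.5 = 26.25 → 26.
button band: 2.5 × 2.5 = 6.25 → 6.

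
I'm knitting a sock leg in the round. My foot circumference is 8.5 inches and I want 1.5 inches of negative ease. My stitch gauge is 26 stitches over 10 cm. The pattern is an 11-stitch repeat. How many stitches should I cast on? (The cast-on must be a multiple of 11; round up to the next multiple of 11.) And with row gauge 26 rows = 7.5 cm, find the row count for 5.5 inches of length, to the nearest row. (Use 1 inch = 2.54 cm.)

Cast on 55 stitches; work 48 rows.

Finished = 8.5 − 1.5 = 7 inches.
7 inches × 2.54 = 17.78 cm.
26/10 = 2.6 sts per cm; 17.78 × 2.6 = 46.23 sts.
Next multiple of 11 → 55.
5.5 inches = 13.97 cm; × 3.467 = 48.43 → 48 rows.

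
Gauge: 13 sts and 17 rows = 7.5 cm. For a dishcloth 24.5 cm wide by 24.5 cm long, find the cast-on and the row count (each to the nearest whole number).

Stitch gauge = 13/7.5 = 1.733 sts/cm; 24.5 × 1.733 = 42.47 → 42 sts.
Row gauge = 17/7.5 = 2.267 rows/cm; 24.5 × 2.267 = 55.53 → 56 rows.

Cast on 42 stitches and work 56 rows.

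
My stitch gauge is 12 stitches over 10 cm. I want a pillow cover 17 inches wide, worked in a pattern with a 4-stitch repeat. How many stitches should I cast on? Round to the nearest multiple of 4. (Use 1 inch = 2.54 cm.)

17 in = 17 × 2.54 = 43.18 cm.
12 / 10 = 1.2 sts/cm.
43.18 × 1.2 = 51.82 sts.
→ 52.

CO 52 sts.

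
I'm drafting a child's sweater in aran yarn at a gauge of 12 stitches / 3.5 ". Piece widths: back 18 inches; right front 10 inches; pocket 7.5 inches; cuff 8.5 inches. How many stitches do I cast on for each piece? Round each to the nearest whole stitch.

Rate = 12/3.5 = 3.429 sts per in.
back: 18 × 3.429 = 61.71 → 62.
right front: 10 × 3.429 = 34.29 → 34.
pocket: 7.5 × 3.429 = 25.71 → 26.
cuff: 8.5 × 3.429 = 29.14 → 29.

back 62; right front 34; pocket 26; cuff 29.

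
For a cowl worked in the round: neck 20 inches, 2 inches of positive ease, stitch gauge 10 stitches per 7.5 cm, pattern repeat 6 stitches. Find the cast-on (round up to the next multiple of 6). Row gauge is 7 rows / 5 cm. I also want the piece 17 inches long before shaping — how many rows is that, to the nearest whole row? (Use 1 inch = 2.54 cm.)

Cast on 78 stitches; work 60 rows.

Finished = 20 + 2 = 22 inches.
22 inches × 2.54 = 55.88 cm.
10/7.5 = 1.333 sts per cm; 55.88 × 1.333 = 74.51 sts.
Next multiple of 6 → 78.
17 inches = 43.18 cm; × 1.4 = 60.45 → 60 rows.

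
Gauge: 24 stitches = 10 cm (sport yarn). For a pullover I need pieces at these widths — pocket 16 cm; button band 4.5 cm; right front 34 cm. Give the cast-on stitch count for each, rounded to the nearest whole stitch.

pocket 38; button band 11; right front 82.

Rate = 24/10 = 2.4 sts per cm.
pocket: 16 × 2.4 = 38.40 → 38.
button band: 4.5 × 2.4 = 10.80 → 11.
right front: 34 × 2.4 = 81.60 → 82.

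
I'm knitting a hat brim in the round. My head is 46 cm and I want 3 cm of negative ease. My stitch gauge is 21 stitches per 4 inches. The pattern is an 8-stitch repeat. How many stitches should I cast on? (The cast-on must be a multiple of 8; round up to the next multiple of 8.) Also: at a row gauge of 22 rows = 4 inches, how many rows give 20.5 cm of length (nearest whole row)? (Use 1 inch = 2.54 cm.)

Finished = 46 − 3 = 43 cm.
43 cm × 1/2.54 = 16.93 inches.
21/4 = 5.25 sts per in; 16.93 × 5.25 = 88.88 sts.
Next multiple of 8 → 96.
20.5 cm = 8.07 inches; × 5.5 = 44.39 → 44 rows.

Cast on 96 stitches; work 44 rows.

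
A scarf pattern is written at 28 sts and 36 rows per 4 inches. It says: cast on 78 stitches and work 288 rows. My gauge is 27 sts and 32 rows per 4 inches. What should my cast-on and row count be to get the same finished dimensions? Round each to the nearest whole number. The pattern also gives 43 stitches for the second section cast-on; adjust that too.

Cast on 75 stitches; work 256 rows; second section cast-on 41 stitches.

Stitches: 78 × 27/28 = 75.21 → 75.
Rows: 288 × 32/36 = 256.00 → 256.
second section cast-on: 43 × 27/28 = 41.46 → 41.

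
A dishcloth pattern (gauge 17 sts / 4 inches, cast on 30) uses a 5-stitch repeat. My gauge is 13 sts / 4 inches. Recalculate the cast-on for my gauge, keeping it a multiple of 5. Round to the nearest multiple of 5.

30 × 13 / 17 = 22.94.
Nearest multiple of 5: 25.

25 stitches.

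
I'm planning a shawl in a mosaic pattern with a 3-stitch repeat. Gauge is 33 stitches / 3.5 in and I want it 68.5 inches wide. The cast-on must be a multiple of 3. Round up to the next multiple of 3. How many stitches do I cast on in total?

33 / 3.5 = 9.429 sts per inch.
68.5 × 9.429 = 645.86 sts.
Next multiple of 3: 648.

648 stitches.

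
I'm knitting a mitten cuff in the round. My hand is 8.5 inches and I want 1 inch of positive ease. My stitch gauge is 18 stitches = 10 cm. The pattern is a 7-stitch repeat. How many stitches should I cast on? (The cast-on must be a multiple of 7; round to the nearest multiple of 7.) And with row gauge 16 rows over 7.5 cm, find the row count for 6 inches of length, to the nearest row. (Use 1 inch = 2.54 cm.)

Cast on 42 stitches; work 33 rows.

Finished = 8.5 + 1 = 9.5 inches.
9.5 inches × 2.54 = 24.13 cm.
18/10 = 1.8 sts per cm; 24.13 × 1.8 = 43.43 sts.
Nearest multiple of 7 → 42.
6 inches = 15.24 cm; × 2.133 = 32.51 → 33 rows.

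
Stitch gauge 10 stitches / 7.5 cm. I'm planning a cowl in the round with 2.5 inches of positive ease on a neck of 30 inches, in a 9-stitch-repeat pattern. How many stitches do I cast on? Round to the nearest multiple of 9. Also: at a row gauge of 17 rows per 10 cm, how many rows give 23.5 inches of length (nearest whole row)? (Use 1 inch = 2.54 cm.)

Finished = 30 + 2.5 = 32.5 inches.
32.5 inches × 2.54 = 82.55 cm.
10/7.5 = 1.333 sts per cm; 82.55 × 1.333 = 110.07 sts.
Nearest multiple of 9 → 108.
23.5 inches = 59.69 cm; × 1.7 = 101.47 → 101 rows.

Cast on 108 stitches; work 101 rows.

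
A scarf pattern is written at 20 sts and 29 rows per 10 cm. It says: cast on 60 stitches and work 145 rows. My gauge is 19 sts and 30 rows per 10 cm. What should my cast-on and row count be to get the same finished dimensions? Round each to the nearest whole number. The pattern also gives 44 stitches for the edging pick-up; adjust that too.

Cast on 57 stitches; work 150 rows; edging pick-up 42 stitches.

Stitches: 60 × 19/20 = 57.00 → 57.
Rows: 145 × 30/29 = 150.00 → 150.
edging pick-up: 44 × 19/20 = 41.80 → 42.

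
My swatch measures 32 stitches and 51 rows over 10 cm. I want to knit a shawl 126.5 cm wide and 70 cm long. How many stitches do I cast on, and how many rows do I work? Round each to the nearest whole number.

Stitch gauge = 32/10 = 3.2 sts/cm; 126.5 × 3.2 = 404.80 → 405 sts.
Row gauge = 51/10 = 5.1 rows/cm; 70 × 5.1 = 357.00 → 357 rows.

Cast on 405 stitches and work 357 rows.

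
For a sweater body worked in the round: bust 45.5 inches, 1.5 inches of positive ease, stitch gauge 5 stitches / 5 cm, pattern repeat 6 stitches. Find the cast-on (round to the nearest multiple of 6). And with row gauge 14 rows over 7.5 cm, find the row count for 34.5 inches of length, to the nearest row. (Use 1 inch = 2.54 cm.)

Finished = 45.5 + 1.5 = 47 inches.
47 inches × 2.54 = 119.38 cm.
5/5 = 1 sts per cm; 119.38 × 1 = 119.38 sts.
Nearest multiple of 6 → 120.
34.5 inches = 87.63 cm; × 1.867 = 163.58 → 164 rows.

Cast on 120 stitches; work 164 rows.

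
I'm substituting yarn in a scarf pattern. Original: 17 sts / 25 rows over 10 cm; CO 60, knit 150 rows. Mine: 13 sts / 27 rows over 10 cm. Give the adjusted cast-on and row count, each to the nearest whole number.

Stitches: 60 × 13/17 = 45.88 → 46.
Rows: 150 × 27/25 = 162.00 → 162.

Cast on 46 stitches; work 162 rows.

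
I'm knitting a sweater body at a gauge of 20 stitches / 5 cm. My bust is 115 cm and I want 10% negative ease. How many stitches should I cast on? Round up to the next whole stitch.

Finished = 115 × 0.90 = 103.50 cm.
20 / 5 = 4 sts per cm.
103.50 × 4 = 414.00 sts.

CO 414 sts.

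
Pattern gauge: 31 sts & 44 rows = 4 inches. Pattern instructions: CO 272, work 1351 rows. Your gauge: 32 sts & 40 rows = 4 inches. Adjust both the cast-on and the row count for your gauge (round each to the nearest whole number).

Stitches: 272 × 32/31 = 280.77 → 281.
Rows: 1351 × 40/44 = 1228.18 → 1228.

Cast on 281 stitches; work 1228 rows.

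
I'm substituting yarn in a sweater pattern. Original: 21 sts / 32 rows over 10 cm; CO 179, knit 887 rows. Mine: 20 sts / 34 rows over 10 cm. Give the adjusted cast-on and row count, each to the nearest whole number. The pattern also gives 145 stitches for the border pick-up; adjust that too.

Cast on 170 stitches; work 942 rows; border pick-up 138 stitches.

Stitches: 179 × 20/21 = 170.48 → 170.
Rows: 887 × 34/32 = 942.44 → 942.
border pick-up: 145 × 20/21 = 138.10 → 138.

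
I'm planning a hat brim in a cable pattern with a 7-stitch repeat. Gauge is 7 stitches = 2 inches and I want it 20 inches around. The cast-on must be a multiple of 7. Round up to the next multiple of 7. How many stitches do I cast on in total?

7 / 2 = 3.5 sts per inch.
20 × 3.5 = 70.00 sts.
Next multiple of 7: 70.

CO 70 sts.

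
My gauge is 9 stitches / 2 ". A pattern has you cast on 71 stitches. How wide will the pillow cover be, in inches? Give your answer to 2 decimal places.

15.78 inches.

9 stitches / 2 inch = 4.5 stitches per inch.
71 / 4.5 = 15.778 inches.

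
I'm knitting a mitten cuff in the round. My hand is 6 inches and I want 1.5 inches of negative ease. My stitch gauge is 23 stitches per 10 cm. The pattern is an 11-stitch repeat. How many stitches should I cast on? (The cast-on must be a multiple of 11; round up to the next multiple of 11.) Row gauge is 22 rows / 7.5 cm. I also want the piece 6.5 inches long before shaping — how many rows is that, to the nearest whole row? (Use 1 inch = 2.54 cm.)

Finished = 6 − 1.5 = 4.5 inches.
4.5 inches × 2.54 = 11.43 cm.
23/10 = 2.3 sts per cm; 11.43 × 2.3 = 26.29 sts.
Next multiple of 11 → 33.
6.5 inches = 16.51 cm; × 2.933 = 48.43 → 48 rows.

Cast on 33 stitches; work 48 rows.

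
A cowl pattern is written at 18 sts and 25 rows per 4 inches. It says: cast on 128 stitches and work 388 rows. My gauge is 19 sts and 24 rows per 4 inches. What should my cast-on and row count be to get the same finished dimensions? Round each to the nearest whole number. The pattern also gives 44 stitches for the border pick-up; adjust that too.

Stitches: 128 × 19/18 = 135.11 → 135.
Rows: 388 × 24/25 = 372.48 → 372.
border pick-up: 44 × 19/18 = 46.44 → 46.

Cast on 135 stitches; work 372 rows; border pick-up 46 stitches.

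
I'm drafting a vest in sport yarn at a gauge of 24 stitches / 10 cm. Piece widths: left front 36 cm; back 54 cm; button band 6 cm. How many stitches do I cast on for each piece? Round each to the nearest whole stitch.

left front 86; back 130; button band 14.

Rate = 24/10 = 2.4 sts per cm.
left front: 36 × 2.4 = 86.40 → 86.
back: 54 × 2.4 = 129.60 → 130.
button band: 6 × 2.4 = 14.40 → 14.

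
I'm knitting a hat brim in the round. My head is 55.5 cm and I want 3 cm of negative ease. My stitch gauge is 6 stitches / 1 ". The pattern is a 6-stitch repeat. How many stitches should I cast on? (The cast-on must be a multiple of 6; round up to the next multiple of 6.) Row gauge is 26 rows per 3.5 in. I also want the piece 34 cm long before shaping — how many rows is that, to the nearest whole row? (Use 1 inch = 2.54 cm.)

Cast on 126 stitches; work 99 rows.

Finished = 55.5 − 3 = 52.5 cm.
52.5 cm × 1/2.54 = 20.67 inches.
6/1 = 6 sts per in; 20.67 × 6 = 124.02 sts.
Next multiple of 6 → 126.
34 cm = 13.39 inches; × 7.429 = 99.44 → 99 rows.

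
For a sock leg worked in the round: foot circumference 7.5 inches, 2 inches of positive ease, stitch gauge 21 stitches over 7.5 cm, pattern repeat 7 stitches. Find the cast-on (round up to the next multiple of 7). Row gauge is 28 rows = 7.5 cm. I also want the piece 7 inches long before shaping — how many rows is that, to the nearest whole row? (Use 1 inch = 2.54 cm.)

Cast on 70 stitches; work 66 rows.

Finished = 7.5 + 2 = 9.5 inches.
9.5 inches × 2.54 = 24.13 cm.
21/7.5 = 2.8 sts per cm; 24.13 × 2.8 = 67.56 sts.
Next multiple of 7 → 70.
7 inches = 17.78 cm; × 3.733 = 66.38 → 66 rows.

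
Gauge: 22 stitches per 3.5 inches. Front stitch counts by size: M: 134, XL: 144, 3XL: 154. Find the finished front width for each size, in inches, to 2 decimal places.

M 21.32 inches; XL 22.91 inches; 3XL 24.50 inches.

22/3.5 = 6.286 sts per in.
M: 134 / 6.286 = 21.318 → 21.32 in.
XL: 144 / 6.286 = 22.909 → 22.91 in.
3XL: 154 / 6.286 = 24.500 → 24.50 in.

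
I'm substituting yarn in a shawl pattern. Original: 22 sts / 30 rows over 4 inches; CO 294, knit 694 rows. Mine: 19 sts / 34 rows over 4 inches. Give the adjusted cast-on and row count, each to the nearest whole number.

Cast on 254 stitches; work 787 rows.

Stitches: 294 × 19/22 = 253.91 → 254.
Rows: 694 × 34/30 = 786.53 → 787.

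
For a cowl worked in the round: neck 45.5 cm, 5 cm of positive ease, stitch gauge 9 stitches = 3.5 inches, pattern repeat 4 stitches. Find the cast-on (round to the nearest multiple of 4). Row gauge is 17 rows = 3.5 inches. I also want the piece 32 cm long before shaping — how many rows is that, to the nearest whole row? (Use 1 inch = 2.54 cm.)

Cast on 52 stitches; work 61 rows.

Finished = 45.5 + 5 = 50.5 cm.
50.5 cm × 1/2.54 = 19.88 inches.
9/3.5 = 2.571 sts per in; 19.88 × 2.571 = 51.12 sts.
Nearest multiple of 4 → 52.
32 cm = 12.60 inches; × 4.857 = 61.19 → 61 rows.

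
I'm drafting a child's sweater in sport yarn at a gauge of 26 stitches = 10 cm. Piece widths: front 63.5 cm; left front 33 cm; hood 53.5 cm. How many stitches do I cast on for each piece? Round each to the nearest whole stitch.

Rate = 26/10 = 2.6 sts per cm.
front: 63.5 × 2.6 = 165.10 → 165.
left front: 33 × 2.6 = 85.80 → 86.
hood: 53.5 × 2.6 = 139.10 → 139.

front 165; left front 86; hood 139.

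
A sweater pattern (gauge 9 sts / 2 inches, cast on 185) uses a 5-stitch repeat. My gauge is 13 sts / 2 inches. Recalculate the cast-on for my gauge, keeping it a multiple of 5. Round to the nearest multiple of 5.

Cast on 265 stitches.

185 × 13 / 9 = 267.22.
Nearest multiple of 5: 265.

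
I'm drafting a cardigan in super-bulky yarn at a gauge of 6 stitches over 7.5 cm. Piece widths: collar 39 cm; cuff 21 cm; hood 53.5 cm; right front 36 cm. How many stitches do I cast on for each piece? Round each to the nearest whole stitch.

collar 31; cuff 17; hood 43; right front 29.

Rate = 6/7.5 = 0.8 sts per cm.
collar: 39 × 0.8 = 31.20 → 31.
cuff: 21 × 0.8 = 16.80 → 17.
hood: 53.5 × 0.8 = 42.80 → 43.
right front: 36 × 0.8 = 28.80 → 29.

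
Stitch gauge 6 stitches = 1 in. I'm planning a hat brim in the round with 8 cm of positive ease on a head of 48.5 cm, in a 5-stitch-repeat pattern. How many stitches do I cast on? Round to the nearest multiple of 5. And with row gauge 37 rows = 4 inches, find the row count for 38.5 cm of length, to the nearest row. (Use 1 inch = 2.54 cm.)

Finished = 48.5 + 8 = 56.5 cm.
56.5 cm × 1/2.54 = 22.24 inches.
6/1 = 6 sts per in; 22.24 × 6 = 133.46 sts.
Nearest multiple of 5 → 135.
38.5 cm = 15.16 inches; × 9.25 = 140.21 → 140 rows.

Cast on 135 stitches; work 140 rows.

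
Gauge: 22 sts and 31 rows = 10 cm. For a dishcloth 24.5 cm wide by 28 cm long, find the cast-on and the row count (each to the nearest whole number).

Stitch gauge = 22/10 = 2.2 sts/cm; 24.5 × 2.2 = 53.90 → 54 sts.
Row gauge = 31/10 = 3.1 rows/cm; 28 × 3.1 = 86.80 → 87 rows.

Cast on 54 stitches and work 87 rows.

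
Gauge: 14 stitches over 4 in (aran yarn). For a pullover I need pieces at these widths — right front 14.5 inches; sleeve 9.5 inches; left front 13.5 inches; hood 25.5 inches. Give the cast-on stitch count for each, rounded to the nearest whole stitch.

Rate = 14/4 = 3.5 sts per in.
right front: 14.5 × 3.5 = 50.75 → 51.
sleeve: 9.5 × 3.5 = 33.25 → 33.
left front: 13.5 × 3.5 = 47.25 → 47.
hood: 25.5 × 3.5 = 89.25 → 89.

right front 51; sleeve 33; left front 47; hood 89.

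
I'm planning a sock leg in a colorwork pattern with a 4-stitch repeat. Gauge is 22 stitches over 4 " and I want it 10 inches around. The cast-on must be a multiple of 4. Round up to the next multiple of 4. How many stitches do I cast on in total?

22 / 4 = 5.5 sts per inch.
10 × 5.5 = 55.00 sts.
Next multiple of 4: 56.

CO 56 sts.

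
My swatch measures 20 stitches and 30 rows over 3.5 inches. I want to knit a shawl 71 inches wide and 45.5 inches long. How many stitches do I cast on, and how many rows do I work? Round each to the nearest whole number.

Cast on 406 stitches and work 390 rows.

Stitch gauge = 20/3.5 = 5.714 sts/in; 71 × 5.714 = 405.71 → 406 sts.
Row gauge = 30/3.5 = 8.571 rows/in; 45.5 × 8.571 = 390.00 → 390 rows.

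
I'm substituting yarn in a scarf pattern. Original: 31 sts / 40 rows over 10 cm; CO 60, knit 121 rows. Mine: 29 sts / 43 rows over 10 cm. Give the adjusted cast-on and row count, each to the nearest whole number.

Stitches: 60 × 29/31 = 56.13 → 56.
Rows: 121 × 43/40 = 130.07 → 130.

Cast on 56 stitches; work 130 rows.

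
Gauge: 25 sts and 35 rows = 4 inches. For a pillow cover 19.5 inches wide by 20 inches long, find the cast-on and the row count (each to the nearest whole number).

Stitch gauge = 25/4 = 6.25 sts/in; 19.5 × 6.25 = 121.88 → 122 sts.
Row gauge = 35/4 = 8.75 rows/in; 20 × 8.75 = 175.00 → 175 rows.

Cast on 122 stitches and work 175 rows.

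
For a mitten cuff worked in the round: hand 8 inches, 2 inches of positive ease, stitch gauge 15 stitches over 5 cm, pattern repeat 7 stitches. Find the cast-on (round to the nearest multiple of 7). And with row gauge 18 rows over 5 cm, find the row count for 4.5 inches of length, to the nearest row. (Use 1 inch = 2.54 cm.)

Finished = 8 + 2 = 10 inches.
10 inches × 2.54 = 25.40 cm.
15/5 = 3 sts per cm; 25.40 × 3 = 76.20 sts.
Nearest multiple of 7 → 77.
4.5 inches = 11.43 cm; × 3.6 = 41.15 → 41 rows.

Cast on 77 stitches; work 41 rows.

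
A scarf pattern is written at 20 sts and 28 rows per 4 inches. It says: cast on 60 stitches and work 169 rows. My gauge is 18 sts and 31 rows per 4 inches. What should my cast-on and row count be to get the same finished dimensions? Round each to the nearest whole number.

Stitches: 60 × 18/20 = 54.00 → 54.
Rows: 169 × 31/28 = 187.11 → 187.

Cast on 54 stitches; work 187 rows.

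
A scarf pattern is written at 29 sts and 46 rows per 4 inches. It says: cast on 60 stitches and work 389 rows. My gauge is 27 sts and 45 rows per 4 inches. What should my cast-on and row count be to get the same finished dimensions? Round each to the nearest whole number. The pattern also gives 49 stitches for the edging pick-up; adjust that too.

Cast on 56 stitches; work 381 rows; edging pick-up 46 stitches.

Stitches: 60 × 27/29 = 55.86 → 56.
Rows: 389 × 45/46 = 380.54 → 381.
edging pick-up: 49 × 27/29 = 45.62 → 46.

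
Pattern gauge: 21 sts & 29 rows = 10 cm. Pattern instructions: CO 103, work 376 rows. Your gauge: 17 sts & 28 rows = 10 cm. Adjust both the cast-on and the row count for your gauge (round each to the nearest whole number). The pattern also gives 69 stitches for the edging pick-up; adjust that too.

Stitches: 103 × 17/21 = 83.38 → 83.
Rows: 376 × 28/29 = 363.03 → 363.
edging pick-up: 69 × 17/21 = 55.86 → 56.

Cast on 83 stitches; work 363 rows; edging pick-up 56 stitches.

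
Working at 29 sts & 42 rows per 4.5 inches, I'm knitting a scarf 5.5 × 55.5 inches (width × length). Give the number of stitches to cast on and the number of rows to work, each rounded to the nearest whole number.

Cast on 35 stitches and work 518 rows.

Stitch gauge = 29/4.5 = 6.444 sts/in; 5.5 × 6.444 = 35.44 → 35 sts.
Row gauge = 42/4.5 = 9.333 rows/in; 55.5 × 9.333 = 518.00 → 518 rows.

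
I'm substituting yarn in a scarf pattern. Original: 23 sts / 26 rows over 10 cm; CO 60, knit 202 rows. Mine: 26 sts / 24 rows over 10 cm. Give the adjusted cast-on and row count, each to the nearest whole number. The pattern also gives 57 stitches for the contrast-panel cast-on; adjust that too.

Stitches: 60 × 26/23 = 67.83 → 68.
Rows: 202 × 24/26 = 186.46 → 186.
contrast-panel cast-on: 57 × 26/23 = 64.43 → 64.

Cast on 68 stitches; work 186 rows; contrast-panel cast-on 64 stitches.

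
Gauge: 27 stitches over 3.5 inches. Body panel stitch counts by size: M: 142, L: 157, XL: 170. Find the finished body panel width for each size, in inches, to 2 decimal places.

27/3.5 = 7.714 sts per in.
M: 142 / 7.714 = 18.407 → 18.41 in.
L: 157 / 7.714 = 20.352 → 20.35 in.
XL: 170 / 7.714 = 22.037 → 22.04 in.

M 18.41 inches; L 20.35 inches; XL 22.04 inches.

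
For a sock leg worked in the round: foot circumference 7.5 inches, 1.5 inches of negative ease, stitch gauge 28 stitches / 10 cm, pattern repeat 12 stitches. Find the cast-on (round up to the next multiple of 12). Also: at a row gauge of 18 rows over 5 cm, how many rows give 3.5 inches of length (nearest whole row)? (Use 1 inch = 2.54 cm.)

Cast on 48 stitches; work 32 rows.

Finished = 7.5 − 1.5 = 6 inches.
6 inches × 2.54 = 15.24 cm.
28/10 = 2.8 sts per cm; 15.24 × 2.8 = 42.67 sts.
Next multiple of 12 → 48.
3.5 inches = 8.89 cm; × 3.6 = 32.00 → 32 rows.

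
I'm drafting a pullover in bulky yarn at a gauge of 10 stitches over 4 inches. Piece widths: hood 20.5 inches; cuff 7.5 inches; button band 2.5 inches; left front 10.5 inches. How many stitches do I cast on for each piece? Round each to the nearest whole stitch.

Rate = 10/4 = 2.5 sts per in.
hood: 20.5 × 2.5 = 51.25 → 51.
cuff: 7.5 × 2.5 = 18.75 → 19.
button band: 2.5 × 2.5 = 6.25 → 6.
left front: 10.5 × 2.5 = 26.25 → 26.

hood 51; cuff 19; button band 6; left front 26.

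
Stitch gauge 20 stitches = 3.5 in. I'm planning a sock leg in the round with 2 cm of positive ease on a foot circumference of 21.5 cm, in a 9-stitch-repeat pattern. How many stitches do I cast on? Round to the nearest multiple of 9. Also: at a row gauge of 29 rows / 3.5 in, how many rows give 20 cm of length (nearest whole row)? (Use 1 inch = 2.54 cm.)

Cast on 54 stitches; work 65 rows.

Finished = 21.5 + 2 = 23.5 cm.
23.5 cm × 1/2.54 = 9.25 inches.
20/3.5 = 5.714 sts per in; 9.25 × 5.714 = 52.87 sts.
Nearest multiple of 9 → 54.
20 cm = 7.87 inches; × 8.286 = 65.24 → 65 rows.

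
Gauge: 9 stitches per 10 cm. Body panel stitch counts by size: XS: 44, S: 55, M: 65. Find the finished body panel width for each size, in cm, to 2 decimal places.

XS 48.89 cm; S 61.11 cm; M 72.22 cm.

9/10 = 0.9 sts per cm.
XS: 44 / 0.9 = 48.889 → 48.89 cm.
S: 55 / 0.9 = 61.111 → 61.11 cm.
M: 65 / 0.9 = 72.222 → 72.22 cm.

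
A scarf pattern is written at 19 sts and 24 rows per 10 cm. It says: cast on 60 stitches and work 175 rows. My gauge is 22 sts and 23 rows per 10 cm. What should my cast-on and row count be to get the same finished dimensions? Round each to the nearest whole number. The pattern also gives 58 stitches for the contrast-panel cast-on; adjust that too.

Stitches: 60 × 22/19 = 69.47 → 69.
Rows: 175 × 23/24 = 167.71 → 168.
contrast-panel cast-on: 58 × 22/19 = 67.16 → 67.

Cast on 69 stitches; work 168 rows; contrast-panel cast-on 67 stitches.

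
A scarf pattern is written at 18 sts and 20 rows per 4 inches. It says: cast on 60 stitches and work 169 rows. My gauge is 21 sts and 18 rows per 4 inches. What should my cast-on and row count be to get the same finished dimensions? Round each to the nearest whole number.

Cast on 70 stitches; work 152 rows.

Stitches: 60 × 21/18 = 70.00 → 70.
Rows: 169 × 18/20 = 152.10 → 152.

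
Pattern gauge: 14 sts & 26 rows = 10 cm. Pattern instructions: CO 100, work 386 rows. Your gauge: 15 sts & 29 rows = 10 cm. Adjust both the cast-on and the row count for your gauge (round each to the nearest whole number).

Cast on 107 stitches; work 431 rows.

Stitches: 100 × 15/14 = 107.14 → 107.
Rows: 386 × 29/26 = 430.54 → 431.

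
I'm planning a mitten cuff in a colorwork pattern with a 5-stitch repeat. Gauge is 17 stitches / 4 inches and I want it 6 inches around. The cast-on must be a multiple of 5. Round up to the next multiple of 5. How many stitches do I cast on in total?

17 / 4 = 4.25 sts per inch.
6 × 4.25 = 25.50 sts.
Next multiple of 5: 30.

30 stitches.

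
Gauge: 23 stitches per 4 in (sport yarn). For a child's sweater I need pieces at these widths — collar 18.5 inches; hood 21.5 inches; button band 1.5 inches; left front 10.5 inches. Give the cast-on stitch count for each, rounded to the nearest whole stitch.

Rate = 23/4 = 5.75 sts per in.
collar: 18.5 × 5.75 = 106.38 → 106.
hood: 21.5 × 5.75 = 123.62 → 124.
button band: 1.5 × 5.75 = 8.62 → 9.
left front: 10.5 × 5.75 = 60.38 → 60.

collar 106; hood 124; button band 9; left front 60.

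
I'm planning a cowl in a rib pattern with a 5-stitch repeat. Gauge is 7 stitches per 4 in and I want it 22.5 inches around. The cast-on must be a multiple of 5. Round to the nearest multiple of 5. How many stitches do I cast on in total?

7 / 4 = 1.75 sts per inch.
22.5 × 1.75 = 39.38 sts.
Nearest multiple of 5: 40.

40 stitches.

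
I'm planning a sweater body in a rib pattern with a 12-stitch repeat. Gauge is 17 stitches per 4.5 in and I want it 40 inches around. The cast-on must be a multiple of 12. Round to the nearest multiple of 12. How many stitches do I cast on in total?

17 / 4.5 = 3.778 sts per inch.
40 × 3.778 = 151.11 sts.
Nearest multiple of 12: 156.

CO 156 sts.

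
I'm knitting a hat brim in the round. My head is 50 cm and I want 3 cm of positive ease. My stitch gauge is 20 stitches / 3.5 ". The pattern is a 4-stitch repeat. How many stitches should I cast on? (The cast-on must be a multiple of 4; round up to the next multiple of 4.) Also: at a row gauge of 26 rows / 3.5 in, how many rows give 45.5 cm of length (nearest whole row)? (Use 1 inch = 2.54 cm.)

Finished = 50 + 3 = 53 cm.
53 cm × 1/2.54 = 20.87 inches.
20/3.5 = 5.714 sts per in; 20.87 × 5.714 = 119.24 sts.
Next multiple of 4 → 120.
45.5 cm = 17.91 inches; × 7.429 = 133.07 → 133 rows.

Cast on 120 stitches; work 133 rows.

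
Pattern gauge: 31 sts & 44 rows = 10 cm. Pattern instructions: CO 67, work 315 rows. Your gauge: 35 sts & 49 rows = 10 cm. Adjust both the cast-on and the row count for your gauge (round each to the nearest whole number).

Cast on 76 stitches; work 351 rows.

Stitches: 67 × 35/31 = 75.65 → 76.
Rows: 315 × 49/44 = 350.80 → 351.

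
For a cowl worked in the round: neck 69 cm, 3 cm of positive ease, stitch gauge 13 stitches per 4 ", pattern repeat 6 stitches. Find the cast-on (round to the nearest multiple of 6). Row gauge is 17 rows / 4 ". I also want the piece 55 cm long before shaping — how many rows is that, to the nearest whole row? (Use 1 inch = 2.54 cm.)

Finished = 69 + 3 = 72 cm.
72 cm × 1/2.54 = 28.35 inches.
13/4 = 3.25 sts per in; 28.35 × 3.25 = 92.13 sts.
Nearest multiple of 6 → 90.
55 cm = 21.65 inches; × 4.25 = 92.03 → 92 rows.

Cast on 90 stitches; work 92 rows.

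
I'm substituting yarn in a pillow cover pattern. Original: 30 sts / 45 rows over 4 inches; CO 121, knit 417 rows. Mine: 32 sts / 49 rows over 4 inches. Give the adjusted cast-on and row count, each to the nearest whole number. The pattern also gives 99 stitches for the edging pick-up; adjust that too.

Cast on 129 stitches; work 454 rows; edging pick-up 106 stitches.

Stitches: 121 × 32/30 = 129.07 → 129.
Rows: 417 × 49/45 = 454.07 → 454.
edging pick-up: 99 × 32/30 = 105.60 → 106.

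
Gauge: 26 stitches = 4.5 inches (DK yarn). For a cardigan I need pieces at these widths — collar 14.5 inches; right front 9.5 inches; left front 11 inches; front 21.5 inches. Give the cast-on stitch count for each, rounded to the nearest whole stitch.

Rate = 26/4.5 = 5.778 sts per in.
collar: 14.5 × 5.778 = 83.78 → 84.
right front: 9.5 × 5.778 = 54.89 → 55.
left front: 11 × 5.778 = 63.56 → 64.
front: 21.5 × 5.778 = 124.22 → 124.

collar 84; right front 55; left front 64; front 124.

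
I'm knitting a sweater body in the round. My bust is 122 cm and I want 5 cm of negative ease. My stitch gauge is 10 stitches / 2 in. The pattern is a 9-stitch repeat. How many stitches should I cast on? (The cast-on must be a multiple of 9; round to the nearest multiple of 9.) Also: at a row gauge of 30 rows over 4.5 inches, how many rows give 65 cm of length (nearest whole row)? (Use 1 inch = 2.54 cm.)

Finished = 122 − 5 = 117 cm.
117 cm × 1/2.54 = 46.06 inches.
10/2 = 5 sts per in; 46.06 × 5 = 230.31 sts.
Nearest multiple of 9 → 234.
65 cm = 25.59 inches; × 6.667 = 170.60 → 171 rows.

Cast on 234 stitches; work 171 rows.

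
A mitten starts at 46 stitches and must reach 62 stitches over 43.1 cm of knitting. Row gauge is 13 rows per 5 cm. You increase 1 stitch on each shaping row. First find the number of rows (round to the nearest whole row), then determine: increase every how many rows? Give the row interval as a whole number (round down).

Rows = 43.1 × 2.6 = 112.1 → 112 rows.
Stitches to add: 16 → 16 shaping rows (at 1 st each).
112 / 16 = 7.00 → every 7 rows.

Increase every 7th row.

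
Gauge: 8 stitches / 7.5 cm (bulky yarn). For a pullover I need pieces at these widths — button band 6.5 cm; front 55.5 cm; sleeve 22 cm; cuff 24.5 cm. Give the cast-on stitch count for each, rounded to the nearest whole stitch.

Rate = 8/7.5 = 1.067 sts per cm.
button band: 6.5 × 1.067 = 6.93 → 7.
front: 55.5 × 1.067 = 59.20 → 59.
sleeve: 22 × 1.067 = 23.47 → 23.
cuff: 24.5 × 1.067 = 26.13 → 26.

button band 7; front 59; sleeve 23; cuff 26.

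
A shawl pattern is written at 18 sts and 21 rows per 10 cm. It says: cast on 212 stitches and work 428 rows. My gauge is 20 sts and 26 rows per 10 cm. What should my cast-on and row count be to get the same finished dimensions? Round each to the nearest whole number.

Stitches: 212 × 20/18 = 235.56 → 236.
Rows: 428 × 26/21 = 529.90 → 530.

Cast on 236 stitches; work 530 rows.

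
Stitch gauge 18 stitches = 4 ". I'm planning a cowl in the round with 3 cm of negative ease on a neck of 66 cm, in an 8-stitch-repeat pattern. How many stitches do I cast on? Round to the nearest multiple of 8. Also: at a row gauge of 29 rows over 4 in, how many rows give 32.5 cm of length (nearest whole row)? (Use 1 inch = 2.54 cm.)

Cast on 112 stitches; work 93 rows.

Finished = 66 − 3 = 63 cm.
63 cm × 1/2.54 = 24.80 inches.
18/4 = 4.5 sts per in; 24.80 × 4.5 = 111.61 sts.
Nearest multiple of 8 → 112.
32.5 cm = 12.80 inches; × 7.25 = 92.77 → 93 rows.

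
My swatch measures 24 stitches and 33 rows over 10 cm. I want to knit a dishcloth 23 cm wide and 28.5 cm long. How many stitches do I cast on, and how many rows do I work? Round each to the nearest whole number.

Stitch gauge = 24/10 = 2.4 sts/cm; 23 × 2.4 = 55.20 → 55 sts.
Row gauge = 33/10 = 3.3 rows/cm; 28.5 × 3.3 = 94.05 → 94 rows.

Cast on 55 stitches and work 94 rows.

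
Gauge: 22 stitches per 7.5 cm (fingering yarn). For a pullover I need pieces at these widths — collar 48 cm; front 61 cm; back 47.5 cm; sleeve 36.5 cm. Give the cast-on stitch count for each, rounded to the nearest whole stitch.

collar 141; front 179; back 139; sleeve 107.

Rate = 22/7.5 = 2.933 sts per cm.
collar: 48 × 2.933 = 140.80 → 141.
front: 61 × 2.933 = 178.93 → 179.
back: 47.5 × 2.933 = 139.33 → 139.
sleeve: 36.5 × 2.933 = 107.07 → 107.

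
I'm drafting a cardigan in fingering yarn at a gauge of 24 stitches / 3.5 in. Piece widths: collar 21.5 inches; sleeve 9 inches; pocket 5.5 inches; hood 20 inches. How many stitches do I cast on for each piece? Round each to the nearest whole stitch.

Rate = 24/3.5 = 6.857 sts per in.
collar: 21.5 × 6.857 = 147.43 → 147.
sleeve: 9 × 6.857 = 61.71 → 62.
pocket: 5.5 × 6.857 = 37.71 → 38.
hood: 20 × 6.857 = 137.14 → 137.

collar 147; sleeve 62; pocket 38; hood 137.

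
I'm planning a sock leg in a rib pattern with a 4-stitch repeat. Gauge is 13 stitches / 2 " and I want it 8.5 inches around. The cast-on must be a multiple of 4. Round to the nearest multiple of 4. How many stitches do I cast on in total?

CO 56 sts.

13 / 2 = 6.5 sts per inch.
8.5 × 6.5 = 55.25 sts.
Nearest multiple of 4: 56.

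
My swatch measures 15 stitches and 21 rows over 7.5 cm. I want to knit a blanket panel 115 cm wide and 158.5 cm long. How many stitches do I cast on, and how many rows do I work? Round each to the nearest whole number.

Cast on 230 stitches and work 444 rows.

Stitch gauge = 15/7.5 = 2 sts/cm; 115 × 2 = 230.00 → 230 sts.
Row gauge = 21/7.5 = 2.8 rows/cm; 158.5 × 2.8 = 443.80 → 444 rows.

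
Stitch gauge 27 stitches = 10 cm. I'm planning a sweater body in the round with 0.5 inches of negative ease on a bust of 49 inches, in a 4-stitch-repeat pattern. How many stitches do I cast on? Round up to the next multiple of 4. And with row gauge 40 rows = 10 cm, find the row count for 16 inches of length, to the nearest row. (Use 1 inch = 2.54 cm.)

Cast on 336 stitches; work 163 rows.

Finished = 49 − 0.5 = 48.5 inches.
48.5 inches × 2.54 = 123.19 cm.
27/10 = 2.7 sts per cm; 123.19 × 2.7 = 332.61 sts.
Next multiple of 4 → 336.
16 inches = 40.64 cm; × 4 = 162.56 → 163 rows.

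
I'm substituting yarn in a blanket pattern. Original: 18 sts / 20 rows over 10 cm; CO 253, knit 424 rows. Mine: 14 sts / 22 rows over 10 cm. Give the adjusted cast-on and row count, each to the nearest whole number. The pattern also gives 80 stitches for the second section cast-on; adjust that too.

Cast on 197 stitches; work 466 rows; second section cast-on 62 stitches.

Stitches: 253 × 14/18 = 196.78 → 197.
Rows: 424 × 22/20 = 466.40 → 466.
second section cast-on: 80 × 14/18 = 62.22 → 62.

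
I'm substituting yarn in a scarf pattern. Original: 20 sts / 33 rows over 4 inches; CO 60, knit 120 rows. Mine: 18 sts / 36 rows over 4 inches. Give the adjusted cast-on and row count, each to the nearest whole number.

Stitches: 60 × 18/20 = 54.00 → 54.
Rows: 120 × 36/33 = 130.91 → 131.

Cast on 54 stitches; work 131 rows.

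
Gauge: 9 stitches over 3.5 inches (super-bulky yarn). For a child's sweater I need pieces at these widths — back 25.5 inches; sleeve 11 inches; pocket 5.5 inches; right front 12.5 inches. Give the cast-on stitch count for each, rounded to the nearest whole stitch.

Rate = 9/3.5 = 2.571 sts per in.
back: 25.5 × 2.571 = 65.57 → 66.
sleeve: 11 × 2.571 = 28.29 → 28.
pocket: 5.5 × 2.571 = 14.14 → 14.
right front: 12.5 × 2.571 = 32.14 → 32.

back 66; sleeve 28; pocket 14; right front 32.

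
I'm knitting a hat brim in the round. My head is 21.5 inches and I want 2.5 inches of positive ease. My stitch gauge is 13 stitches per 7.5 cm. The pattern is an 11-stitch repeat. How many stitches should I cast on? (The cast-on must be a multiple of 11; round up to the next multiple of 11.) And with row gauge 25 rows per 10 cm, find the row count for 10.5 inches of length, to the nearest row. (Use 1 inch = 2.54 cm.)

Finished = 21.5 + 2.5 = 24 inches.
24 inches × 2.54 = 60.96 cm.
13/7.5 = 1.733 sts per cm; 60.96 × 1.733 = 105.66 sts.
Next multiple of 11 → 110.
10.5 inches = 26.67 cm; × 2.5 = 66.67 → 67 rows.

Cast on 110 stitches; work 67 rows.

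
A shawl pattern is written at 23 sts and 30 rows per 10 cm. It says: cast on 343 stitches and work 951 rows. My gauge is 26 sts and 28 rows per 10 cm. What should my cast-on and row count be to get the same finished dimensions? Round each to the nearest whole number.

Cast on 388 stitches; work 888 rows.

Stitches: 343 × 26/23 = 387.74 → 388.
Rows: 951 × 28/30 = 887.60 → 888.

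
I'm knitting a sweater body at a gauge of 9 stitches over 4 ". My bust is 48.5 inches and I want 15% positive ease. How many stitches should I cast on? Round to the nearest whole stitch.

CO 125 sts.

Finished = 48.5 × 1.15 = 55.77 in.
9 / 4 = 2.25 sts per inch.
55.77 × 2.25 = 125.49 sts.
→ 125 sts.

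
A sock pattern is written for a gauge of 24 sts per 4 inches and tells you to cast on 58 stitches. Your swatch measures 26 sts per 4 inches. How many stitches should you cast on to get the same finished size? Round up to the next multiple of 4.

64 stitches.

Scale factor = 26 / 24 = 1.083.
58 × 26 / 24 = 62.83 sts.
→ 64 sts.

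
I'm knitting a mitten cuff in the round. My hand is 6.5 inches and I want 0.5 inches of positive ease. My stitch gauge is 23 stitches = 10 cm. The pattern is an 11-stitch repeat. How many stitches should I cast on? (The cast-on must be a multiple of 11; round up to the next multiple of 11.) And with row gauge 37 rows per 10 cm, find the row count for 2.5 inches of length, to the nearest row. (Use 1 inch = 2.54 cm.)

Cast on 44 stitches; work 23 rows.

Finished = 6.5 + 0.5 = 7 inches.
7 inches × 2.54 = 17.78 cm.
23/10 = 2.3 sts per cm; 17.78 × 2.3 = 40.89 sts.
Next multiple of 11 → 44.
2.5 inches = 6.35 cm; × 3.7 = 23.50 → 23 rows.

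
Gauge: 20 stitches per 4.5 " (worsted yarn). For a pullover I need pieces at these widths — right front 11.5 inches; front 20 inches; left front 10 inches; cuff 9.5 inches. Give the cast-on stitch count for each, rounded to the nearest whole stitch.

right front 51; front 89; left front 44; cuff 42.

Rate = 20/4.5 = 4.444 sts per in.
right front: 11.5 × 4.444 = 51.11 → 51.
front: 20 × 4.444 = 88.89 → 89.
left front: 10 × 4.444 = 44.44 → 44.
cuff: 9.5 × 4.444 = 42.22 → 42.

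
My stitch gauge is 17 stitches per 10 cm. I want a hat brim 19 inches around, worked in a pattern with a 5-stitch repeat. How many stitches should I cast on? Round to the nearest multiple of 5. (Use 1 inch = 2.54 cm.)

19 in = 19 × 2.54 = 48.26 cm.
17 / 10 = 1.7 sts/cm.
48.26 × 1.7 = 82.04 sts.
→ 80.

CO 80 sts.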